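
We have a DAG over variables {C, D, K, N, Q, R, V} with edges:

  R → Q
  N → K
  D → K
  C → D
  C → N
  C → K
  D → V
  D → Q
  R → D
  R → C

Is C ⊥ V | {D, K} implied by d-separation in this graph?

Yes — C and V are d-separated given {D, K}.

5 paths connect C and V; each must be blocked for d-separation to hold:
  1. C → K ← D → V — K:collider[open]; D:fork[blocks] ⇒ blocked
  2. C ← R → Q ← D → V — R:fork[open]; Q:collider[blocks]; D:fork[blocks] ⇒ blocked
  3. C ← R → D → V — R:fork[open]; D:chain[blocks] ⇒ blocked
  4. C → D → V — D:chain[blocks] ⇒ blocked
  5. C → N → K ← D → V — N:chain[open]; K:collider[open]; D:fork[blocks] ⇒ blocked
All paths are blocked; C ⊥ V | {D, K} holds.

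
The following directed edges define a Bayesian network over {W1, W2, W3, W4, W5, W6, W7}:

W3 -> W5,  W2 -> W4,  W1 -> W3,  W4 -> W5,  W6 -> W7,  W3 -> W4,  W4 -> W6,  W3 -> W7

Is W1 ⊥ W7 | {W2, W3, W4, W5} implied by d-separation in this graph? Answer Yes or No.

Yes

There are 3 undirected paths between W1 and W7; checking each against the conditioning set {W2, W3, W4, W5}:
Path 1: W1 → W3 → W4 → W6 → W7
  W3 is a chain here and W3 is conditioned on, so the path is blocked at W3.
Path 2: W1 → W3 → W5 ← W4 → W6 → W7
  W3 is a chain here and W3 is conditioned on, so the path is blocked at W3.
Path 3: W1 → W3 → W7
  W3 is a chain here and W3 is conditioned on, so the path is blocked at W3.
Since every path is blocked, d-separation holds.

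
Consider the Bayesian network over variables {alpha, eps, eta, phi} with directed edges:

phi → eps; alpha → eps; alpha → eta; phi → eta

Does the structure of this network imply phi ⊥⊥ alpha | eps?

No

We examine all 2 paths between phi and alpha:
Path 1: phi → eta ← alpha
  eta is a collider here and neither eta nor any of its descendants is conditioned on, so the collider stays closed — the path is blocked at eta.
Path 2: phi → eps ← alpha
  eps is a collider and eps is conditioned on, which opens it — no node blocks this path, so it is active.
Since the path phi → eps ← alpha is active, phi and alpha are not d-separated given {eps}.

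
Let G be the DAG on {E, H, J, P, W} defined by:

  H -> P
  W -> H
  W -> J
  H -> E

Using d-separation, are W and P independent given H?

Yes

There is one path between W and P:
Path 1: W → H → P
  H is a chain here and H is conditioned on, so the path is blocked at H.
All paths are blocked; W ⊥ P | {H} holds.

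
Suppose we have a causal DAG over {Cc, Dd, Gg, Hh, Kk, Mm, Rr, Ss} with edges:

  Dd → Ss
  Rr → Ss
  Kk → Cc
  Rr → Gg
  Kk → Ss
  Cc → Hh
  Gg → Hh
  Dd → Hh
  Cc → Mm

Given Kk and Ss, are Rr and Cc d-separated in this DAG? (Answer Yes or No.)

Enumerating the 4 paths from Rr to Cc and testing each for blocking by {Kk, Ss}:
  1. Rr → Ss ← Kk → Cc — Ss:collider[open]; Kk:fork[blocks] ⇒ blocked
  2. Rr → Ss ← Dd → Hh ← Cc — Ss:collider[open]; Dd:fork[open]; Hh:collider[blocks] ⇒ blocked
  3. Rr → Gg → Hh ← Cc — Gg:chain[open]; Hh:collider[blocks] ⇒ blocked
  4. Rr → Gg → Hh ← Dd → Ss ← Kk → Cc — Gg:chain[open]; Hh:collider[blocks]; Dd:fork[open]; Ss:collider[open]; Kk:fork[blocks] ⇒ blocked
Every path is blocked, so Rr and Cc are d-separated given {Kk, Ss}.

Yes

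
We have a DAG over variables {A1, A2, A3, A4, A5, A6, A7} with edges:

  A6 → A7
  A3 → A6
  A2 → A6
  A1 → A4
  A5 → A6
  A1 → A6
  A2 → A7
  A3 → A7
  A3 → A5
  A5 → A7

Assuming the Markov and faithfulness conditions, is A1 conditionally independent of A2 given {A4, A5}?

There are 6 undirected paths between A1 and A2; checking each against the conditioning set {A4, A5}:
  1. A1 → A6 ← A3 → A7 ← A2 — A6:collider[blocks]; A3:fork[open]; A7:collider[blocks] ⇒ blocked
  2. A1 → A6 ← A3 → A5 → A7 ← A2 — A6:collider[blocks]; A3:fork[open]; A5:chain[blocks]; A7:collider[blocks] ⇒ blocked
  3. A1 → A6 → A7 ← A2 — A6:chain[open]; A7:collider[blocks] ⇒ blocked
  4. A1 → A6 ← A5 ← A3 → A7 ← A2 — A6:collider[blocks]; A5:chain[blocks]; A3:fork[open]; A7:collider[blocks] ⇒ blocked
  5. A1 → A6 ← A5 → A7 ← A2 — A6:collider[blocks]; A5:fork[blocks]; A7:collider[blocks] ⇒ blocked
  6. A1 → A6 ← A2 — A6:collider[blocks] ⇒ blocked
All paths are blocked; A1 ⊥ A2 | {A4, A5} holds.

Yes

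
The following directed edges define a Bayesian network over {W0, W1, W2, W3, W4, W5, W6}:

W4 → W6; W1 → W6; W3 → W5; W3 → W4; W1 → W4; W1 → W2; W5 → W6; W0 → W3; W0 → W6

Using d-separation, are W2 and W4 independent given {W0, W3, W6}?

We examine all 4 paths between W2 and W4:
Path 1: W2 ← W1 → W4
  W1 is a fork and W1 is not conditioned on — no node blocks this path, so it is active.
Path 2: W2 ← W1 → W6 ← W4
  W1 is a fork and W1 is not conditioned on; W6 is a collider and W6 is conditioned on, which opens it — no node blocks this path, so it is active.
Path 3: W2 ← W1 → W6 ← W5 ← W3 → W4
  W3 is a fork here and W3 is conditioned on, so the path is blocked at W3.
Path 4: W2 ← W1 → W6 ← W0 → W3 → W4
  W0 is a fork here and W0 is conditioned on, so the path is blocked at W0.
Since the path W2 ← W1 → W4 is active, W2 and W4 are not d-separated given {W0, W3, W6}.

No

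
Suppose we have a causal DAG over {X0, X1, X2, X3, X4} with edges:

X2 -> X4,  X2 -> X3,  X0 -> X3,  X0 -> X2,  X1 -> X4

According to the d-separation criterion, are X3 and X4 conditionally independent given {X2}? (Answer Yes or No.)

Yes — X3 and X4 are d-separated given {X2}.

2 paths connect X3 and X4; each must be blocked for d-separation to hold:
  1. X3 ← X2 → X4 — X2:fork[blocks] ⇒ blocked
  2. X3 ← X0 → X2 → X4 — X0:fork[open]; X2:chain[blocks] ⇒ blocked
All paths are blocked; X3 ⊥ X4 | {X2} holds.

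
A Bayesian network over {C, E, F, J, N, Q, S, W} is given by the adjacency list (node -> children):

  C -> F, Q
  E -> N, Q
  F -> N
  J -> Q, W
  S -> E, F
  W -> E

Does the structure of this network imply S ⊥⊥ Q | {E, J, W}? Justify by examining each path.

There are 6 undirected paths between S and Q; checking each against the conditioning set {E, J, W}:
Path 1: S → E ← W ← J → Q
  W is a chain here and W is conditioned on, so the path is blocked at W.
Path 2: S → E → Q
  E is a chain here and E is conditioned on, so the path is blocked at E.
Path 3: S → E → N ← F ← C → Q
  E is a chain here and E is conditioned on, so the path is blocked at E.
Path 4: S → F ← C → Q
  F is a collider here and neither F nor any of its descendants is conditioned on, so the collider stays closed — the path is blocked at F.
Path 5: S → F → N ← E ← W ← J → Q
  N is a collider here and neither N nor any of its descendants is conditioned on, so the collider stays closed — the path is blocked at N.
Path 6: S → F → N ← E → Q
  N is a collider here and neither N nor any of its descendants is conditioned on, so the collider stays closed — the path is blocked at N.
Since every path is blocked, d-separation holds.

Yes — S and Q are d-separated given {E, J, W}.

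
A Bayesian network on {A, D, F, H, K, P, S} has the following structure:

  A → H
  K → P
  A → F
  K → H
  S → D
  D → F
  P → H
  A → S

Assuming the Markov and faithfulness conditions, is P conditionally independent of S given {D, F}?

Yes

There are 4 undirected paths between P and S; checking each against the conditioning set {D, F}:
  1. P ← K → H ← A → S — K:fork[open]; H:collider[blocks]; A:fork[open] ⇒ blocked
  2. P ← K → H ← A → F ← D ← S — K:fork[open]; H:collider[blocks]; A:fork[open]; F:collider[open]; D:chain[blocks] ⇒ blocked
  3. P → H ← A → S — H:collider[blocks]; A:fork[open] ⇒ blocked
  4. P → H ← A → F ← D ← S — H:collider[blocks]; A:fork[open]; F:collider[open]; D:chain[blocks] ⇒ blocked
Every path is blocked, so P and S are d-separated given {D, F}.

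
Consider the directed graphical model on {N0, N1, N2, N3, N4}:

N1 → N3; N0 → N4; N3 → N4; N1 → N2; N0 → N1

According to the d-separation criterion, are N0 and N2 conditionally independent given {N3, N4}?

No

Enumerating the 2 paths from N0 to N2 and testing each for blocking by {N3, N4}:
  1. N0 → N4 ← N3 ← N1 → N2 — N4:collider[open]; N3:chain[blocks]; N1:fork[open] ⇒ blocked
  2. N0 → N1 → N2 — N1:chain[open] ⇒ active
Because an active path exists, N0 and N2 are not d-separated.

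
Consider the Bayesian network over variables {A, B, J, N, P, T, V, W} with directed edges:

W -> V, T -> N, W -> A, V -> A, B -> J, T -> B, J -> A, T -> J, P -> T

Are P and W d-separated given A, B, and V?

No — P and W are not d-separated given {A, B, V}.

We examine all 4 paths between P and W:
Path 1: P → T → B → J → A ← W
  B is a chain here and B is conditioned on, so the path is blocked at B.
Path 2: P → T → B → J → A ← V ← W
  B is a chain here and B is conditioned on, so the path is blocked at B.
Path 3: P → T → J → A ← W
  T is a chain and T is not conditioned on; J is a chain and J is not conditioned on; A is a collider and A is conditioned on, which opens it — no node blocks this path, so it is active.
Path 4: P → T → J → A ← V ← W
  V is a chain here and V is conditioned on, so the path is blocked at V.
Because an active path exists, P and W are not d-separated.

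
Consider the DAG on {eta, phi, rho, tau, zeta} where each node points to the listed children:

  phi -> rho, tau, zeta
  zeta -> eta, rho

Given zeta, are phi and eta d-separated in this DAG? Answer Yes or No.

Enumerating the 2 paths from phi to eta and testing each for blocking by {zeta}:
Path 1: phi → zeta → eta
  zeta is a chain here and zeta is conditioned on, so the path is blocked at zeta.
Path 2: phi → rho ← zeta → eta
  rho is a collider here and neither rho nor any of its descendants is conditioned on, so the collider stays closed — the path is blocked at rho.
Every path is blocked, so phi and eta are d-separated given {zeta}.

Yes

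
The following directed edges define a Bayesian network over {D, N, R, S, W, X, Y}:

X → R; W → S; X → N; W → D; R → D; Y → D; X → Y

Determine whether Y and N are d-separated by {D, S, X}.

Yes

We examine all 2 paths between Y and N:
  1. Y ← X → N — X:fork[blocks] ⇒ blocked
  2. Y → D ← R ← X → N — D:collider[open]; R:chain[open]; X:fork[blocks] ⇒ blocked
Since every path is blocked, d-separation holds.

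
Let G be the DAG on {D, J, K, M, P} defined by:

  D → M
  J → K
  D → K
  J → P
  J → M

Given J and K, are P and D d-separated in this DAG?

Enumerating the 2 paths from P to D and testing each for blocking by {J, K}:
Path 1: P ← J → K ← D
  J is a fork here and J is conditioned on, so the path is blocked at J.
Path 2: P ← J → M ← D
  J is a fork here and J is conditioned on, so the path is blocked at J.
All paths are blocked; P ⊥ D | {J, K} holds.

Yes — P and D are d-separated given {J, K}.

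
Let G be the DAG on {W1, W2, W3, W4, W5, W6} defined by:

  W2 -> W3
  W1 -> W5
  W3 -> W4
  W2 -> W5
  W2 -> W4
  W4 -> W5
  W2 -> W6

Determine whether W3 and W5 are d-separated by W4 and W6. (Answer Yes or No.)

No

We examine all 4 paths between W3 and W5:
Path 1: W3 ← W2 → W5
  W2 is a fork and W2 is not conditioned on — no node blocks this path, so it is active.
Path 2: W3 ← W2 → W4 → W5
  W4 is a chain here and W4 is conditioned on, so the path is blocked at W4.
Path 3: W3 → W4 ← W2 → W5
  W4 is a collider and W4 is conditioned on, which opens it; W2 is a fork and W2 is not conditioned on — no node blocks this path, so it is active.
Path 4: W3 → W4 → W5
  W4 is a chain here and W4 is conditioned on, so the path is blocked at W4.
Because an active path exists, W3 and W5 are not d-separated.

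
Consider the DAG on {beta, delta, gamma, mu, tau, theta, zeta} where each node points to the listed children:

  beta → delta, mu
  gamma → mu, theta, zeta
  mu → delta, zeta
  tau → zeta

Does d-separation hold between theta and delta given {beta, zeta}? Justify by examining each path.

No — theta and delta are not d-separated given {beta, zeta}.

There are 4 undirected paths between theta and delta; checking each against the conditioning set {beta, zeta}:
  1. theta ← gamma → zeta ← mu → delta — gamma:fork[open]; zeta:collider[open]; mu:fork[open] ⇒ active
  2. theta ← gamma → zeta ← mu ← beta → delta — gamma:fork[open]; zeta:collider[open]; mu:chain[open]; beta:fork[blocks] ⇒ blocked
  3. theta ← gamma → mu → delta — gamma:fork[open]; mu:chain[open] ⇒ active
  4. theta ← gamma → mu ← beta → delta — gamma:fork[open]; mu:collider[open]; beta:fork[blocks] ⇒ blocked
Since the path theta ← gamma → zeta ← mu → delta is active, theta and delta are not d-separated given {beta, zeta}.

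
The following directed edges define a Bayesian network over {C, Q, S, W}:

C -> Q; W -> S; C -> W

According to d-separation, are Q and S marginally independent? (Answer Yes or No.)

There is one path between Q and S:
Path 1: Q ← C → W → S
  C is a fork and C is not conditioned on; W is a chain and W is not conditioned on — no node blocks this path, so it is active.
Since the path Q ← C → W → S is active, Q and S are not d-separated given ∅.

No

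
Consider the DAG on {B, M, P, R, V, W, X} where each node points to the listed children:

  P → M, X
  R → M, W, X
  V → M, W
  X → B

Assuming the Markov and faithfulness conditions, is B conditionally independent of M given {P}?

No

There are 3 undirected paths between B and M; checking each against the conditioning set {P}:
  1. B ← X ← R → W ← V → M — X:chain[open]; R:fork[open]; W:collider[blocks]; V:fork[open] ⇒ blocked
  2. B ← X ← R → M — X:chain[open]; R:fork[open] ⇒ active
  3. B ← X ← P → M — X:chain[open]; P:fork[blocks] ⇒ blocked
At least one path is unblocked, so d-separation fails.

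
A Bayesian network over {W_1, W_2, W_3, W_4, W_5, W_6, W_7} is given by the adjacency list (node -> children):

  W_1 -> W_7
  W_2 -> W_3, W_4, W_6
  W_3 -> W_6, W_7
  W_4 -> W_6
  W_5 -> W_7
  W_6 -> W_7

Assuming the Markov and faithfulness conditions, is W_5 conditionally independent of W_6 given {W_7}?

No

Enumerating the 4 paths from W_5 to W_6 and testing each for blocking by {W_7}:
Path 1: W_5 → W_7 ← W_3 ← W_2 → W_4 → W_6
  W_7 is a collider and W_7 is conditioned on, which opens it; W_3 is a chain and W_3 is not conditioned on; W_2 is a fork and W_2 is not conditioned on; W_4 is a chain and W_4 is not conditioned on — no node blocks this path, so it is active.
Path 2: W_5 → W_7 ← W_3 ← W_2 → W_6
  W_7 is a collider and W_7 is conditioned on, which opens it; W_3 is a chain and W_3 is not conditioned on; W_2 is a fork and W_2 is not conditioned on — no node blocks this path, so it is active.
Path 3: W_5 → W_7 ← W_3 → W_6
  W_7 is a collider and W_7 is conditioned on, which opens it; W_3 is a fork and W_3 is not conditioned on — no node blocks this path, so it is active.
Path 4: W_5 → W_7 ← W_6
  W_7 is a collider and W_7 is conditioned on, which opens it — no node blocks this path, so it is active.
At least one path is unblocked, so d-separation fails.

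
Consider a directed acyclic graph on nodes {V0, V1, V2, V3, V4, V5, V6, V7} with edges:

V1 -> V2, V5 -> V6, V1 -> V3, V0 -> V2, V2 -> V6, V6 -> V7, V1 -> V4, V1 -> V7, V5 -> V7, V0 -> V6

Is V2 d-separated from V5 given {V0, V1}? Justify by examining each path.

6 paths connect V2 and V5; each must be blocked for d-separation to hold:
Path 1: V2 ← V0 → V6 → V7 ← V5
  V0 is a fork here and V0 is conditioned on, so the path is blocked at V0.
Path 2: V2 ← V0 → V6 ← V5
  V0 is a fork here and V0 is conditioned on, so the path is blocked at V0.
Path 3: V2 ← V1 → V7 ← V5
  V1 is a fork here and V1 is conditioned on, so the path is blocked at V1.
Path 4: V2 ← V1 → V7 ← V6 ← V5
  V1 is a fork here and V1 is conditioned on, so the path is blocked at V1.
Path 5: V2 → V6 → V7 ← V5
  V7 is a collider here and neither V7 nor any of its descendants is conditioned on, so the collider stays closed — the path is blocked at V7.
Path 6: V2 → V6 ← V5
  V6 is a collider here and neither V6 nor any of its descendants is conditioned on, so the collider stays closed — the path is blocked at V6.
Every path is blocked, so V2 and V5 are d-separated given {V0, V1}.

Yes — V2 and V5 are d-separated given {V0, V1}.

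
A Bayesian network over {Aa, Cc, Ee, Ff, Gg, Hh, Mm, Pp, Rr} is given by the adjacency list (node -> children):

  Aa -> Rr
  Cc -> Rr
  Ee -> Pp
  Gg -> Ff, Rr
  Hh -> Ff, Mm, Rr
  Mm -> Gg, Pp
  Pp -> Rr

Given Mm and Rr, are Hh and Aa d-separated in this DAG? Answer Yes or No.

There are 5 undirected paths between Hh and Aa; checking each against the conditioning set {Mm, Rr}:
Path 1: Hh → Rr ← Aa
  Rr is a collider and Rr is conditioned on, which opens it — no node blocks this path, so it is active.
Path 2: Hh → Ff ← Gg → Rr ← Aa
  Ff is a collider here and neither Ff nor any of its descendants is conditioned on, so the collider stays closed — the path is blocked at Ff.
Path 3: Hh → Ff ← Gg ← Mm → Pp → Rr ← Aa
  Ff is a collider here and neither Ff nor any of its descendants is conditioned on, so the collider stays closed — the path is blocked at Ff.
Path 4: Hh → Mm → Gg → Rr ← Aa
  Mm is a chain here and Mm is conditioned on, so the path is blocked at Mm.
Path 5: Hh → Mm → Pp → Rr ← Aa
  Mm is a chain here and Mm is conditioned on, so the path is blocked at Mm.
At least one path is unblocked, so d-separation fails.

No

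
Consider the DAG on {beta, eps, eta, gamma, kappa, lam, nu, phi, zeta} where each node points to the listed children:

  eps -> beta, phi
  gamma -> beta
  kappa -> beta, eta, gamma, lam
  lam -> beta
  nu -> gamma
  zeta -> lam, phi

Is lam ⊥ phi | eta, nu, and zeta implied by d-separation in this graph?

Yes

We examine all 4 paths between lam and phi:
  1. lam ← zeta → phi — zeta:fork[blocks] ⇒ blocked
  2. lam ← kappa → gamma → beta ← eps → phi — kappa:fork[open]; gamma:chain[open]; beta:collider[blocks]; eps:fork[open] ⇒ blocked
  3. lam ← kappa → beta ← eps → phi — kappa:fork[open]; beta:collider[blocks]; eps:fork[open] ⇒ blocked
  4. lam → beta ← eps → phi — beta:collider[blocks]; eps:fork[open] ⇒ blocked
Since every path is blocked, d-separation holds.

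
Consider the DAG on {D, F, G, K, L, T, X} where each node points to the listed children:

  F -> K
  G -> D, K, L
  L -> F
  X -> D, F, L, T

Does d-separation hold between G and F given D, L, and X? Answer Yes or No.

Yes

Enumerating the 5 paths from G to F and testing each for blocking by {D, L, X}:
  1. G → D ← X → L → F — D:collider[open]; X:fork[blocks]; L:chain[blocks] ⇒ blocked
  2. G → D ← X → F — D:collider[open]; X:fork[blocks] ⇒ blocked
  3. G → L → F — L:chain[blocks] ⇒ blocked
  4. G → L ← X → F — L:collider[open]; X:fork[blocks] ⇒ blocked
  5. G → K ← F — K:collider[blocks] ⇒ blocked
All paths are blocked; G ⊥ F | {D, L, X} holds.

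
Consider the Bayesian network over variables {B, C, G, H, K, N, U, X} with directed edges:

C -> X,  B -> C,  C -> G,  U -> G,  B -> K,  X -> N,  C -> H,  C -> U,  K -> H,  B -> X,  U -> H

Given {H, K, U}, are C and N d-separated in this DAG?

No — C and N are not d-separated given {H, K, U}.

5 paths connect C and N; each must be blocked for d-separation to hold:
  1. C → H ← K ← B → X → N — H:collider[open]; K:chain[blocks]; B:fork[open]; X:chain[open] ⇒ blocked
  2. C → G ← U → H ← K ← B → X → N — G:collider[blocks]; U:fork[blocks]; H:collider[open]; K:chain[blocks]; B:fork[open]; X:chain[open] ⇒ blocked
  3. C → X → N — X:chain[open] ⇒ active
  4. C → U → H ← K ← B → X → N — U:chain[blocks]; H:collider[open]; K:chain[blocks]; B:fork[open]; X:chain[open] ⇒ blocked
  5. C ← B → X → N — B:fork[open]; X:chain[open] ⇒ active
Since the path C → X → N is active, C and N are not d-separated given {H, K, U}.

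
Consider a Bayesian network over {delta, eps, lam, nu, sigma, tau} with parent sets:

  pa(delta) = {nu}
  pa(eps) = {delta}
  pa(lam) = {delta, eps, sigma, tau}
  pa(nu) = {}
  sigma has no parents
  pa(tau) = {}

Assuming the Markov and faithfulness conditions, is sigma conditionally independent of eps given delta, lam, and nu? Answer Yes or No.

No

We examine all 2 paths between sigma and eps:
  1. sigma → lam ← eps — lam:collider[open] ⇒ active
  2. sigma → lam ← delta → eps — lam:collider[open]; delta:fork[blocks] ⇒ blocked
At least one path is unblocked, so d-separation fails.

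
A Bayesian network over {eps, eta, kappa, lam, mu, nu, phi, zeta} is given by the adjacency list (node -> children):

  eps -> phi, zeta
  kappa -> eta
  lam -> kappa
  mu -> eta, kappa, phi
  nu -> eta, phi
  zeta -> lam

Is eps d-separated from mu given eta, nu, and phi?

Enumerating the 6 paths from eps to mu and testing each for blocking by {eta, nu, phi}:
Path 1: eps → phi ← mu
  phi is a collider and phi is conditioned on, which opens it — no node blocks this path, so it is active.
Path 2: eps → phi ← nu → eta ← kappa ← mu
  nu is a fork here and nu is conditioned on, so the path is blocked at nu.
Path 3: eps → phi ← nu → eta ← mu
  nu is a fork here and nu is conditioned on, so the path is blocked at nu.
Path 4: eps → zeta → lam → kappa → eta ← mu
  zeta is a chain and zeta is not conditioned on; lam is a chain and lam is not conditioned on; kappa is a chain and kappa is not conditioned on; eta is a collider and eta is conditioned on, which opens it — no node blocks this path, so it is active.
Path 5: eps → zeta → lam → kappa → eta ← nu → phi ← mu
  nu is a fork here and nu is conditioned on, so the path is blocked at nu.
Path 6: eps → zeta → lam → kappa ← mu
  zeta is a chain and zeta is not conditioned on; lam is a chain and lam is not conditioned on; kappa is a collider and its descendant eta is conditioned on, which opens it — no node blocks this path, so it is active.
Because an active path exists, eps and mu are not d-separated.

No — eps and mu are not d-separated given {eta, nu, phi}.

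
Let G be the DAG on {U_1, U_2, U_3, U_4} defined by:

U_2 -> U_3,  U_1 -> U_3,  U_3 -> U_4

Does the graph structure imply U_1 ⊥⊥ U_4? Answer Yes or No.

No — U_1 and U_4 are not d-separated given ∅.

There is one path between U_1 and U_4:
Path 1: U_1 → U_3 → U_4
  U_3 is a chain and U_3 is not conditioned on — no node blocks this path, so it is active.
Because an active path exists, U_1 and U_4 are not d-separated.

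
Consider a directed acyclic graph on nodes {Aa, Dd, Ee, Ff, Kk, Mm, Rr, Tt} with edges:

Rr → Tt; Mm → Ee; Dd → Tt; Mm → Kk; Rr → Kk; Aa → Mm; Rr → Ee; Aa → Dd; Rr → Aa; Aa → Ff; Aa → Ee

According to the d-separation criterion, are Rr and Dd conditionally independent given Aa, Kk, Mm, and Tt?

No — Rr and Dd are not d-separated given {Aa, Kk, Mm, Tt}.

There are 6 undirected paths between Rr and Dd; checking each against the conditioning set {Aa, Kk, Mm, Tt}:
Path 1: Rr → Tt ← Dd
  Tt is a collider and Tt is conditioned on, which opens it — no node blocks this path, so it is active.
Path 2: Rr → Aa → Dd
  Aa is a chain here and Aa is conditioned on, so the path is blocked at Aa.
Path 3: Rr → Kk ← Mm ← Aa → Dd
  Mm is a chain here and Mm is conditioned on, so the path is blocked at Mm.
Path 4: Rr → Kk ← Mm → Ee ← Aa → Dd
  Mm is a fork here and Mm is conditioned on, so the path is blocked at Mm.
Path 5: Rr → Ee ← Aa → Dd
  Ee is a collider here and neither Ee nor any of its descendants is conditioned on, so the collider stays closed — the path is blocked at Ee.
Path 6: Rr → Ee ← Mm ← Aa → Dd
  Ee is a collider here and neither Ee nor any of its descendants is conditioned on, so the collider stays closed — the path is blocked at Ee.
Because an active path exists, Rr and Dd are not d-separated.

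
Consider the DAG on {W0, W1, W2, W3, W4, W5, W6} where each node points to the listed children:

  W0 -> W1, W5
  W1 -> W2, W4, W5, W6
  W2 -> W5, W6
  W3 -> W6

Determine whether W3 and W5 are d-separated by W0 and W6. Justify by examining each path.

We examine all 6 paths between W3 and W5:
Path 1: W3 → W6 ← W1 → W2 → W5
  W6 is a collider and W6 is conditioned on, which opens it; W1 is a fork and W1 is not conditioned on; W2 is a chain and W2 is not conditioned on — no node blocks this path, so it is active.
Path 2: W3 → W6 ← W1 ← W0 → W5
  W0 is a fork here and W0 is conditioned on, so the path is blocked at W0.
Path 3: W3 → W6 ← W1 → W5
  W6 is a collider and W6 is conditioned on, which opens it; W1 is a fork and W1 is not conditioned on — no node blocks this path, so it is active.
Path 4: W3 → W6 ← W2 ← W1 ← W0 → W5
  W0 is a fork here and W0 is conditioned on, so the path is blocked at W0.
Path 5: W3 → W6 ← W2 ← W1 → W5
  W6 is a collider and W6 is conditioned on, which opens it; W2 is a chain and W2 is not conditioned on; W1 is a fork and W1 is not conditioned on — no node blocks this path, so it is active.
Path 6: W3 → W6 ← W2 → W5
  W6 is a collider and W6 is conditioned on, which opens it; W2 is a fork and W2 is not conditioned on — no node blocks this path, so it is active.
Since the path W3 → W6 ← W1 → W2 → W5 is active, W3 and W5 are not d-separated given {W0, W6}.

No — W3 and W5 are not d-separated given {W0, W6}.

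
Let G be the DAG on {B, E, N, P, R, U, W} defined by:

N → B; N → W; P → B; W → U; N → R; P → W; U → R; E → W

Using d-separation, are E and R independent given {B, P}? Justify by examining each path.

No

3 paths connect E and R; each must be blocked for d-separation to hold:
Path 1: E → W ← N → R
  W is a collider here and neither W nor any of its descendants is conditioned on, so the collider stays closed — the path is blocked at W.
Path 2: E → W → U → R
  W is a chain and W is not conditioned on; U is a chain and U is not conditioned on — no node blocks this path, so it is active.
Path 3: E → W ← P → B ← N → R
  W is a collider here and neither W nor any of its descendants is conditioned on, so the collider stays closed — the path is blocked at W.
Because an active path exists, E and R are not d-separated.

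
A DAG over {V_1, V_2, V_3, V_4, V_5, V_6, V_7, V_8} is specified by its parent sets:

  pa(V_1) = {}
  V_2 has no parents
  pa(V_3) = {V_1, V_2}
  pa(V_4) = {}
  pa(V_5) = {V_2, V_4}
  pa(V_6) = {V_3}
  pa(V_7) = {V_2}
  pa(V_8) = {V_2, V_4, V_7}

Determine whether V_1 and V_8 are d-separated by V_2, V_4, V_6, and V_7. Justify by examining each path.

Yes — V_1 and V_8 are d-separated given {V_2, V_4, V_6, V_7}.

There are 3 undirected paths between V_1 and V_8; checking each against the conditioning set {V_2, V_4, V_6, V_7}:
Path 1: V_1 → V_3 ← V_2 → V_7 → V_8
  V_2 is a fork here and V_2 is conditioned on, so the path is blocked at V_2.
Path 2: V_1 → V_3 ← V_2 → V_5 ← V_4 → V_8
  V_2 is a fork here and V_2 is conditioned on, so the path is blocked at V_2.
Path 3: V_1 → V_3 ← V_2 → V_8
  V_2 is a fork here and V_2 is conditioned on, so the path is blocked at V_2.
All paths are blocked; V_1 ⊥ V_8 | {V_2, V_4, V_6, V_7} holds.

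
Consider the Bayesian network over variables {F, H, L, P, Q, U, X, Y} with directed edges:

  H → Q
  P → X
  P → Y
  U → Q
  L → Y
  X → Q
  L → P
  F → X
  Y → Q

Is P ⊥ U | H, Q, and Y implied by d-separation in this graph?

There are 3 undirected paths between P and U; checking each against the conditioning set {H, Q, Y}:
  1. P → Y → Q ← U — Y:chain[blocks]; Q:collider[open] ⇒ blocked
  2. P ← L → Y → Q ← U — L:fork[open]; Y:chain[blocks]; Q:collider[open] ⇒ blocked
  3. P → X → Q ← U — X:chain[open]; Q:collider[open] ⇒ active
Since the path P → X → Q ← U is active, P and U are not d-separated given {H, Q, Y}.

No — P and U are not d-separated given {H, Q, Y}.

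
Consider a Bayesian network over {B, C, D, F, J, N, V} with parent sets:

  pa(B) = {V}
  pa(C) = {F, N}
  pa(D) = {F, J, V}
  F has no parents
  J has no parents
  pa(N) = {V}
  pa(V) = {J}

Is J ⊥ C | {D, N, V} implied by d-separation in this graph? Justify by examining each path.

There are 4 undirected paths between J and C; checking each against the conditioning set {D, N, V}:
Path 1: J → D ← V → N → C
  V is a fork here and V is conditioned on, so the path is blocked at V.
Path 2: J → D ← F → C
  D is a collider and D is conditioned on, which opens it; F is a fork and F is not conditioned on — no node blocks this path, so it is active.
Path 3: J → V → D ← F → C
  V is a chain here and V is conditioned on, so the path is blocked at V.
Path 4: J → V → N → C
  V is a chain here and V is conditioned on, so the path is blocked at V.
Because an active path exists, J and C are not d-separated.

No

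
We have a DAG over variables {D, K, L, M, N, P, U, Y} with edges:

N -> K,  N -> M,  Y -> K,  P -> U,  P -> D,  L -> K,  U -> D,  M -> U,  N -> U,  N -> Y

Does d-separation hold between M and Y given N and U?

4 paths connect M and Y; each must be blocked for d-separation to hold:
  1. M ← N → K ← Y — N:fork[blocks]; K:collider[blocks] ⇒ blocked
  2. M ← N → Y — N:fork[blocks] ⇒ blocked
  3. M → U ← N → K ← Y — U:collider[open]; N:fork[blocks]; K:collider[blocks] ⇒ blocked
  4. M → U ← N → Y — U:collider[open]; N:fork[blocks] ⇒ blocked
Since every path is blocked, d-separation holds.

Yes — M and Y are d-separated given {N, U}.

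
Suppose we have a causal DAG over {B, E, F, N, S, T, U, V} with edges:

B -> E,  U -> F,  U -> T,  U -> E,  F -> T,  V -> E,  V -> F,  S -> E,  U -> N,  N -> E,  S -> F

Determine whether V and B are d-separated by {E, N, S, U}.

No

Enumerating the 6 paths from V to B and testing each for blocking by {E, N, S, U}:
Path 1: V → E ← B
  E is a collider and E is conditioned on, which opens it — no node blocks this path, so it is active.
Path 2: V → F ← U → E ← B
  F is a collider here and neither F nor any of its descendants is conditioned on, so the collider stays closed — the path is blocked at F.
Path 3: V → F ← U → N → E ← B
  F is a collider here and neither F nor any of its descendants is conditioned on, so the collider stays closed — the path is blocked at F.
Path 4: V → F ← S → E ← B
  F is a collider here and neither F nor any of its descendants is conditioned on, so the collider stays closed — the path is blocked at F.
Path 5: V → F → T ← U → E ← B
  T is a collider here and neither T nor any of its descendants is conditioned on, so the collider stays closed — the path is blocked at T.
Path 6: V → F → T ← U → N → E ← B
  T is a collider here and neither T nor any of its descendants is conditioned on, so the collider stays closed — the path is blocked at T.
At least one path is unblocked, so d-separation fails.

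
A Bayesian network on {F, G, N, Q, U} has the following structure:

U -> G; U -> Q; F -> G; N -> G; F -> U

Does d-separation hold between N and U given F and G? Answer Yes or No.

There are 2 undirected paths between N and U; checking each against the conditioning set {F, G}:
Path 1: N → G ← U
  G is a collider and G is conditioned on, which opens it — no node blocks this path, so it is active.
Path 2: N → G ← F → U
  F is a fork here and F is conditioned on, so the path is blocked at F.
At least one path is unblocked, so d-separation fails.

No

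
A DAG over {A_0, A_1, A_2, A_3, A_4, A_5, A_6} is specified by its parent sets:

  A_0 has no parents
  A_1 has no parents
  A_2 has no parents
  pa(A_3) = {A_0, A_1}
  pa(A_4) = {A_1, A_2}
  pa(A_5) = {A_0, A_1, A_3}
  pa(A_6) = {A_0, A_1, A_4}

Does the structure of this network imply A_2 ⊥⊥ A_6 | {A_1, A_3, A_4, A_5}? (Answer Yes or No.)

Enumerating the 6 paths from A_2 to A_6 and testing each for blocking by {A_1, A_3, A_4, A_5}:
  1. A_2 → A_4 ← A_1 → A_6 — A_4:collider[open]; A_1:fork[blocks] ⇒ blocked
  2. A_2 → A_4 ← A_1 → A_3 ← A_0 → A_6 — A_4:collider[open]; A_1:fork[blocks]; A_3:collider[open]; A_0:fork[open] ⇒ blocked
  3. A_2 → A_4 ← A_1 → A_3 → A_5 ← A_0 → A_6 — A_4:collider[open]; A_1:fork[blocks]; A_3:chain[blocks]; A_5:collider[open]; A_0:fork[open] ⇒ blocked
  4. A_2 → A_4 ← A_1 → A_5 ← A_0 → A_6 — A_4:collider[open]; A_1:fork[blocks]; A_5:collider[open]; A_0:fork[open] ⇒ blocked
  5. A_2 → A_4 ← A_1 → A_5 ← A_3 ← A_0 → A_6 — A_4:collider[open]; A_1:fork[blocks]; A_5:collider[open]; A_3:chain[blocks]; A_0:fork[open] ⇒ blocked
  6. A_2 → A_4 → A_6 — A_4:chain[blocks] ⇒ blocked
Since every path is blocked, d-separation holds.

Yes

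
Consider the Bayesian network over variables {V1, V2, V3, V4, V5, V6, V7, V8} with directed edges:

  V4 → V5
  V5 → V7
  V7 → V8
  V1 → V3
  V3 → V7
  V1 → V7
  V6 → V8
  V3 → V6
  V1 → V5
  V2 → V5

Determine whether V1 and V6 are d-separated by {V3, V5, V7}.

Yes

6 paths connect V1 and V6; each must be blocked for d-separation to hold:
Path 1: V1 → V7 → V8 ← V6
  V7 is a chain here and V7 is conditioned on, so the path is blocked at V7.
Path 2: V1 → V7 ← V3 → V6
  V3 is a fork here and V3 is conditioned on, so the path is blocked at V3.
Path 3: V1 → V3 → V7 → V8 ← V6
  V3 is a chain here and V3 is conditioned on, so the path is blocked at V3.
Path 4: V1 → V3 → V6
  V3 is a chain here and V3 is conditioned on, so the path is blocked at V3.
Path 5: V1 → V5 → V7 → V8 ← V6
  V5 is a chain here and V5 is conditioned on, so the path is blocked at V5.
Path 6: V1 → V5 → V7 ← V3 → V6
  V5 is a chain here and V5 is conditioned on, so the path is blocked at V5.
All paths are blocked; V1 ⊥ V6 | {V3, V5, V7} holds.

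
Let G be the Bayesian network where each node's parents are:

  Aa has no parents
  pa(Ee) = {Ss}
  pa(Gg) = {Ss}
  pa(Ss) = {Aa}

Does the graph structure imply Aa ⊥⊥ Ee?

There is one path between Aa and Ee:
  1. Aa → Ss → Ee — Ss:chain[open] ⇒ active
At least one path is unblocked, so d-separation fails.

No — Aa and Ee are not d-separated given ∅.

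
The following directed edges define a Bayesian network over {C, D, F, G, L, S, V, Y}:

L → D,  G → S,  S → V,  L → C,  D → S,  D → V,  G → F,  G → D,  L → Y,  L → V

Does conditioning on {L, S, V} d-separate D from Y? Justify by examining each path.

Enumerating the 4 paths from D to Y and testing each for blocking by {L, S, V}:
Path 1: D ← L → Y
  L is a fork here and L is conditioned on, so the path is blocked at L.
Path 2: D → S → V ← L → Y
  S is a chain here and S is conditioned on, so the path is blocked at S.
Path 3: D ← G → S → V ← L → Y
  S is a chain here and S is conditioned on, so the path is blocked at S.
Path 4: D → V ← L → Y
  L is a fork here and L is conditioned on, so the path is blocked at L.
Since every path is blocked, d-separation holds.

Yes — D and Y are d-separated given {L, S, V}.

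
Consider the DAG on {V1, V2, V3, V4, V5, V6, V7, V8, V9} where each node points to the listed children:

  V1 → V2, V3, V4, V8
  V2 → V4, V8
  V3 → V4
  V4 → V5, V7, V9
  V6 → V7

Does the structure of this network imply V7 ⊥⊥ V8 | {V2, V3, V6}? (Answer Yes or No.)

No

Enumerating the 6 paths from V7 to V8 and testing each for blocking by {V2, V3, V6}:
  1. V7 ← V4 ← V2 ← V1 → V8 — V4:chain[open]; V2:chain[blocks]; V1:fork[open] ⇒ blocked
  2. V7 ← V4 ← V2 → V8 — V4:chain[open]; V2:fork[blocks] ⇒ blocked
  3. V7 ← V4 ← V1 → V2 → V8 — V4:chain[open]; V1:fork[open]; V2:chain[blocks] ⇒ blocked
  4. V7 ← V4 ← V1 → V8 — V4:chain[open]; V1:fork[open] ⇒ active
  5. V7 ← V4 ← V3 ← V1 → V2 → V8 — V4:chain[open]; V3:chain[blocks]; V1:fork[open]; V2:chain[blocks] ⇒ blocked
  6. V7 ← V4 ← V3 ← V1 → V8 — V4:chain[open]; V3:chain[blocks]; V1:fork[open] ⇒ blocked
At least one path is unblocked, so d-separation fails.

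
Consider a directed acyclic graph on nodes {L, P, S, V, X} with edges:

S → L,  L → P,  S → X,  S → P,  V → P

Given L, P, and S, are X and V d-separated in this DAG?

2 paths connect X and V; each must be blocked for d-separation to hold:
  1. X ← S → P ← V — S:fork[blocks]; P:collider[open] ⇒ blocked
  2. X ← S → L → P ← V — S:fork[blocks]; L:chain[blocks]; P:collider[open] ⇒ blocked
All paths are blocked; X ⊥ V | {L, P, S} holds.

Yes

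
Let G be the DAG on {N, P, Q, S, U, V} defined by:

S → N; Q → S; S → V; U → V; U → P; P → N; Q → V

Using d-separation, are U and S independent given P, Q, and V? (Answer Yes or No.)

No — U and S are not d-separated given {P, Q, V}.

Enumerating the 3 paths from U to S and testing each for blocking by {P, Q, V}:
  1. U → V ← S — V:collider[open] ⇒ active
  2. U → V ← Q → S — V:collider[open]; Q:fork[blocks] ⇒ blocked
  3. U → P → N ← S — P:chain[blocks]; N:collider[blocks] ⇒ blocked
Since the path U → V ← S is active, U and S are not d-separated given {P, Q, V}.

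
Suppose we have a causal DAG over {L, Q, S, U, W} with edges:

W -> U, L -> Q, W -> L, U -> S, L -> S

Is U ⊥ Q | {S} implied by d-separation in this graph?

Enumerating the 2 paths from U to Q and testing each for blocking by {S}:
Path 1: U → S ← L → Q
  S is a collider and S is conditioned on, which opens it; L is a fork and L is not conditioned on — no node blocks this path, so it is active.
Path 2: U ← W → L → Q
  W is a fork and W is not conditioned on; L is a chain and L is not conditioned on — no node blocks this path, so it is active.
At least one path is unblocked, so d-separation fails.

No — U and Q are not d-separated given {S}.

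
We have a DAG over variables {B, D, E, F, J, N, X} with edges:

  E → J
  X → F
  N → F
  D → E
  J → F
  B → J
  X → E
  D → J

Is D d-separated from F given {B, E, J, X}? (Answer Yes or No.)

Yes

Enumerating the 4 paths from D to F and testing each for blocking by {B, E, J, X}:
Path 1: D → E ← X → F
  X is a fork here and X is conditioned on, so the path is blocked at X.
Path 2: D → E → J → F
  E is a chain here and E is conditioned on, so the path is blocked at E.
Path 3: D → J → F
  J is a chain here and J is conditioned on, so the path is blocked at J.
Path 4: D → J ← E ← X → F
  E is a chain here and E is conditioned on, so the path is blocked at E.
All paths are blocked; D ⊥ F | {B, E, J, X} holds.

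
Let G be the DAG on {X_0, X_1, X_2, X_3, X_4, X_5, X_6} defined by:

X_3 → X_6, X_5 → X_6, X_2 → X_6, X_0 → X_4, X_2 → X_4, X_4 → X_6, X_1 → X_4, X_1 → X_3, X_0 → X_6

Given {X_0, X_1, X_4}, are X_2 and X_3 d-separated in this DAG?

Yes

We examine all 6 paths between X_2 and X_3:
Path 1: X_2 → X_4 → X_6 ← X_3
  X_4 is a chain here and X_4 is conditioned on, so the path is blocked at X_4.
Path 2: X_2 → X_4 ← X_0 → X_6 ← X_3
  X_0 is a fork here and X_0 is conditioned on, so the path is blocked at X_0.
Path 3: X_2 → X_4 ← X_1 → X_3
  X_1 is a fork here and X_1 is conditioned on, so the path is blocked at X_1.
Path 4: X_2 → X_6 ← X_4 ← X_1 → X_3
  X_6 is a collider here and neither X_6 nor any of its descendants is conditioned on, so the collider stays closed — the path is blocked at X_6.
Path 5: X_2 → X_6 ← X_3
  X_6 is a collider here and neither X_6 nor any of its descendants is conditioned on, so the collider stays closed — the path is blocked at X_6.
Path 6: X_2 → X_6 ← X_0 → X_4 ← X_1 → X_3
  X_6 is a collider here and neither X_6 nor any of its descendants is conditioned on, so the collider stays closed — the path is blocked at X_6.
All paths are blocked; X_2 ⊥ X_3 | {X_0, X_1, X_4} holds.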